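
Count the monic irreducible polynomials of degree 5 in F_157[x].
There are 19077798480 monic irreducible polynomials of degree 5 over F_157

Each element of F_{157^5} that lies in no proper subfield is a root of exactly one monic irreducible of degree 5 over F_157, and each such polynomial has 5 distinct roots in F_{157^5}. By Möbius inversion the count is N_157(5) = (1/5) Σ_{d|5} μ(5/d) · 157^d = (1/5)(μ(5)·157^1 + μ(1)·157^5) = 95388992400/5 = 19077798480.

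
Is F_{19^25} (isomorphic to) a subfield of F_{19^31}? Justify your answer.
No: F_{19^25} is not a subfield of F_{19^31}

F_{p^m} embeds in F_{p^n} iff m | n. Here 25 ∤ 31 (since 31 = 1·25 + 6 with remainder 6 ≠ 0), so F_{19^25} is not a subfield of F_{19^31}. Equivalently: if it were, the tower law would give 25 = [F_{19^25}:F_19] dividing [F_{19^31}:F_19] = 31, contradiction.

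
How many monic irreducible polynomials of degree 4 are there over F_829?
There are 118074876210 monic irreducible polynomials of degree 4 over F_829

Each element of F_{829^4} that lies in no proper subfield is a root of exactly one monic irreducible of degree 4 over F_829, and each such polynomial has 4 distinct roots in F_{829^4}. By Möbius inversion the count is N_829(4) = (1/4) Σ_{d|4} μ(4/d) · 829^d = (1/4)(μ(4)·829^1 + μ(2)·829^2 + μ(1)·829^4) = 472299504840/4 = 118074876210.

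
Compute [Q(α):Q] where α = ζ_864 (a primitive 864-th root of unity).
[Q(α):Q] = 288

The minimal polynomial of ζ_864 over Q is the 864-th cyclotomic polynomial Φ_864(x), which is irreducible over Q and has degree φ(864) = 288. Hence [Q(α):Q] = φ(864) = 288.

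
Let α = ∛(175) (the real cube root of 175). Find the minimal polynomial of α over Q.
m_α(x) = x^3 - 175

α satisfies α^3 = 175, so x^3 - 175 annihilates α. By the rational root test, a rational root p/q (in lowest terms) of x^3 - 175 would satisfy p^3 = 175 q^3, forcing q = 1 and p^3 = 175; but 175 is not a perfect cube, contradiction. A monic cubic over Q with no rational root is irreducible (any nontrivial factorization would include a linear factor). Hence x^3 - 175 is the minimal polynomial of α, and in particular [Q(α):Q] = 3.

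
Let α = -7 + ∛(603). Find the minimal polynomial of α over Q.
m_α(x) = x^3 + 21x^2 + 147x - 260

Set β = α + 7 = ∛(603), so β^3 = 603. Then (α + 7)^3 - 603 = 0, i.e. α is a root of g(x) = (x + 7)^3 - 603 = x^3 + 21x^2 + 147x - 260. Since g(x) = h(x + 7) where h(x) = x^3 - 603, and h is irreducible over Q (because 603 is not a perfect cube, so h has no rational root, and a monic cubic with no rational root is irreducible), g is also irreducible (irreducibility is preserved under the substitution x → x + 7). Hence m_α(x) = x^3 + 21x^2 + 147x - 260.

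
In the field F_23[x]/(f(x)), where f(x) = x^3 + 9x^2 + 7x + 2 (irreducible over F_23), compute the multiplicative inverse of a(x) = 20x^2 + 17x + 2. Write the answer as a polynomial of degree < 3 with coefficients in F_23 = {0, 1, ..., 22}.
a(x)^(-1) ≡ 6x^2 + x + 20 (mod f(x))

Since f is irreducible over F_23, F_23[x]/(f) is a field and a(x) ≠ 0 has an inverse. Apply the extended Euclidean algorithm to f(x) and a(x) in F_23[x]: f(x) = (15x + 13)·a(x) + (9x + 22);  a(x) = (15x + 1)·(9x + 22) + (3). The last nonzero remainder is the constant 3 = gcd(f, a) in F_23. Back-substituting through the division chain expresses 3 = s(x)·a(x) + t(x)·f(x) with s(x) ≡ 18x^2 + 3x + 14 (mod f), so (18x^2 + 3x + 14)·a(x) ≡ 3 (mod f). Multiplying by 3^(-1) ≡ 8 in F_23 gives a(x)^(-1) ≡ 8·(18x^2 + 3x + 14) ≡ 6x^2 + x + 20 (mod f). Check: (20x^2 + 17x + 2)·(6x^2 + x + 20) = 5x^4 + 7x^3 + 15x^2 + 20x + 17 ≡ 1 (mod x^3 + 9x^2 + 7x + 2).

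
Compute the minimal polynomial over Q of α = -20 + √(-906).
m_α(x) = x^2 + 40x + 1306

From α + 20 = √(-906), squaring gives (α + 20)^2 = -906, i.e. α^2 + 40α + 400 = -906, so α^2 + 40α + 1306 = 0. The discriminant of x^2 + 40x + 1306 is (40)^2 - 4·(1306) = 1600 - 5224 = -3624, and 4·(-906) is not a perfect square in Q since -906 is squarefree and ≠ 1. Hence x^2 + 40x + 1306 is irreducible over Q and is the minimal polynomial of α.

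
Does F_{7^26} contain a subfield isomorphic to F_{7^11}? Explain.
No: F_{7^11} is not a subfield of F_{7^26}

F_{p^m} embeds in F_{p^n} iff m | n. Here 11 ∤ 26 (since 26 = 2·11 + 4 with remainder 4 ≠ 0), so F_{7^11} is not a subfield of F_{7^26}. Equivalently: if it were, the tower law would give 11 = [F_{7^11}:F_7] dividing [F_{7^26}:F_7] = 26, contradiction.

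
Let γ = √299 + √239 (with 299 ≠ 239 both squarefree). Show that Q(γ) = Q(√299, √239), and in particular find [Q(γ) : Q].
[Q(γ) : Q] = 4 (equivalently, Q(γ) = Q(√299, √239))

Obviously Q(γ) ⊆ Q(√299, √239), and [Q(√299, √239):Q] = 4 (since 299, 239 are distinct squarefree integers > 1 with 71461 not a perfect square). To show equality we compute the minimal polynomial of γ. From γ = √299 + √239: γ^2 = 299 + 2√(71461) + 239 = 538 + 2√(71461), so γ^2 - 538 = 2√(71461); squaring, (γ^2 - 538)^2 = 4·71461, i.e. γ^4 - 1076γ^2 + 289444 - 285844 = 0, i.e. γ^4 - 1076γ^2 + 3600 = 0. So γ is a root of x^4 - 1076x^2 + 3600. This polynomial is irreducible over Q: it has no rational root (each ±√299 ± √239 is irrational), and any factorization into two quadratics over Q would force √(71461) ∈ Q (pairing opposite roots) or √299, √239 ∈ Q (other pairings), all impossible. Hence [Q(γ):Q] = 4 = [Q(√299, √239):Q], so Q(γ) = Q(√299, √239).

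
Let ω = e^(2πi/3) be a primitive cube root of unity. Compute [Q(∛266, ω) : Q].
[Q(∛266, ω) : Q] = 6

[Q(∛266):Q] = 3 (min poly x^3 - 266, irreducible since 266 is not a perfect cube). [Q(ω):Q] = 2 (min poly x^2 + x + 1). Since Q(∛266) ⊂ R and ω ∉ R, we have ω ∉ Q(∛266), so x^2 + x + 1 remains irreducible over Q(∛266) and [Q(∛266, ω) : Q(∛266)] = 2. By the tower law, [Q(∛266, ω) : Q] = 3 · 2 = 6. (In fact Q(∛266, ω) is the splitting field of x^3 - 266 over Q.)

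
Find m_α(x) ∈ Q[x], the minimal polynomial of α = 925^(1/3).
m_α(x) = x^3 - 925

α satisfies α^3 = 925, so x^3 - 925 annihilates α. By the rational root test, a rational root p/q (in lowest terms) of x^3 - 925 would satisfy p^3 = 925 q^3, forcing q = 1 and p^3 = 925; but 925 is not a perfect cube, contradiction. A monic cubic over Q with no rational root is irreducible (any nontrivial factorization would include a linear factor). Hence x^3 - 925 is the minimal polynomial of α, and in particular [Q(α):Q] = 3.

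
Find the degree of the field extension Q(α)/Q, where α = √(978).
[Q(α):Q] = 2

[Q(α):Q] equals the degree of the minimal polynomial of α. Here α^2 = 978 and x^2 - 978 is irreducible (d = 978 is squarefree, ≠ 1, hence not a square), so deg(m_α) = 2. Thus [Q(α):Q] = 2.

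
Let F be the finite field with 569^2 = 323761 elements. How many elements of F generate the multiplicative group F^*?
There are φ(323760) = 80640 primitive elements

F_q^* is cyclic of order q - 1 = 323760. A cyclic group of order m has exactly φ(m) generators. Here m = 323760 = 2^4 · 3 · 5 · 19 · 71, so the number of primitive elements is φ(323760) = 80640.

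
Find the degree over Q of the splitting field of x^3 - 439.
[K : Q] = 6

The roots of x^3 - 439 are ∛439, ω∛439, ω^2∛439 where ω = e^(2πi/3) is a primitive cube root of unity, so K = Q(∛439, ω). Now [Q(∛439):Q] = 3 (since 439 is not a perfect cube, x^3 - 439 is irreducible) and [Q(ω):Q] = 2. Both 2 and 3 divide [K:Q], and [K:Q] ≤ 3·2 = 6, so [K:Q] = 6. (Equivalently: Q(∛439) ⊂ R but ω ∉ R, so [K : Q(∛439)] = 2.)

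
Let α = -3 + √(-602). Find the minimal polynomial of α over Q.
m_α(x) = x^2 + 6x + 611

From α + 3 = √(-602), squaring gives (α + 3)^2 = -602, i.e. α^2 + 6α + 9 = -602, so α^2 + 6α + 611 = 0. The discriminant of x^2 + 6x + 611 is (6)^2 - 4·(611) = 36 - 2444 = -2408, and 4·(-602) is not a perfect square in Q since -602 is squarefree and ≠ 1. Hence x^2 + 6x + 611 is irreducible over Q and is the minimal polynomial of α.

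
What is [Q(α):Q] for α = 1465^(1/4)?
[Q(α):Q] = 4

α is a root of x^4 - 1465. By Eisenstein's criterion at the prime p = 5 (which divides the constant term 1465 but p^2 = 25 does not, since 1465 is squarefree), x^4 - 1465 is irreducible over Q. Hence [Q(α):Q] = 4.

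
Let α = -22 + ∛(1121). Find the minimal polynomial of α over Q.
m_α(x) = x^3 + 66x^2 + 1452x + 9527

Set β = α + 22 = ∛(1121), so β^3 = 1121. Then (α + 22)^3 - 1121 = 0, i.e. α is a root of g(x) = (x + 22)^3 - 1121 = x^3 + 66x^2 + 1452x + 9527. Since g(x) = h(x + 22) where h(x) = x^3 - 1121, and h is irreducible over Q (because 1121 is not a perfect cube, so h has no rational root, and a monic cubic with no rational root is irreducible), g is also irreducible (irreducibility is preserved under the substitution x → x + 22). Hence m_α(x) = x^3 + 66x^2 + 1452x + 9527.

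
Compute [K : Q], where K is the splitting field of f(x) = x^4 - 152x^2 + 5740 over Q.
[K : Q] = 4

Solving the quadratic in x^2: x^2 = (152 ± √(152^2 - 4·5740))/2 = (152 ± √144)/2 = (152 ± 12)/2, giving x^2 = 70 or x^2 = 82. So f(x) = (x^2 - 70)(x^2 - 82) and the roots of f are ±√70, ±√82. Hence the splitting field is K = Q(√70, √82). Since 70 and 82 are distinct squarefree integers > 1, their product 5740 is not a perfect square, so √82 ∉ Q(√70). By the tower law [K:Q] = [Q(√70,√82):Q(√70)] · [Q(√70):Q] = 2 · 2 = 4.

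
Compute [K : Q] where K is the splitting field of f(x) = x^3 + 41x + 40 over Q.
[K : Q] = 6

By the rational root test, any rational root of the monic integer polynomial f(x) = x^3 + 41x + 40 must be an integer dividing the constant term 40, i.e. one of ±{1, 2, 4, 5, 8, 10, 20, 40}. Evaluating: f(1) = 82, f(-1) = -2, f(2) = 130, f(-2) = -50, f(4) = 268, f(-4) = -188, f(5) = 370, f(-5) = -290, f(8) = 880, f(-8) = -800, f(10) = 1450, f(-10) = -1370, f(20) = 8860, f(-20) = -8780, f(40) = 65680, f(-40) = -65600; none is 0, so f has no rational root and is therefore irreducible over Q (a cubic with no linear factor over a field is irreducible). For an irreducible cubic, the Galois group is A_3 or S_3 according as the discriminant disc(f) = -4a^3 - 27b^2 = -4·(41)^3 - 27·(40)^2 = -318884 is or is not a square in Q. Here disc(f) = -318884 is not a perfect square in Q, so the Galois group of f over Q is not contained in A_3 and must be all of S_3. The splitting field has degree |S_3| = 6 over Q, so [K : Q] = 6.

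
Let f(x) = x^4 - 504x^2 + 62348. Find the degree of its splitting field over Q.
[K : Q] = 4

Solving the quadratic in x^2: x^2 = (504 ± √(504^2 - 4·62348))/2 = (504 ± √4624)/2 = (504 ± 68)/2, giving x^2 = 218 or x^2 = 286. So f(x) = (x^2 - 218)(x^2 - 286) and the roots of f are ±√218, ±√286. Hence the splitting field is K = Q(√218, √286). Since 218 and 286 are distinct squarefree integers > 1, their product 62348 is not a perfect square, so √286 ∉ Q(√218). By the tower law [K:Q] = [Q(√218,√286):Q(√218)] · [Q(√218):Q] = 2 · 2 = 4.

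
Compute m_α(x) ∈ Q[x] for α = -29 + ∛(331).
m_α(x) = x^3 + 87x^2 + 2523x + 24058

Set β = α + 29 = ∛(331), so β^3 = 331. Then (α + 29)^3 - 331 = 0, i.e. α is a root of g(x) = (x + 29)^3 - 331 = x^3 + 87x^2 + 2523x + 24058. Since g(x) = h(x + 29) where h(x) = x^3 - 331, and h is irreducible over Q (because 331 is not a perfect cube, so h has no rational root, and a monic cubic with no rational root is irreducible), g is also irreducible (irreducibility is preserved under the substitution x → x + 29). Hence m_α(x) = x^3 + 87x^2 + 2523x + 24058.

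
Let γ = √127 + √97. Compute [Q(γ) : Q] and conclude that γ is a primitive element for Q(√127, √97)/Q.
[Q(γ) : Q] = 4 (equivalently, Q(γ) = Q(√127, √97))

Obviously Q(γ) ⊆ Q(√127, √97), and [Q(√127, √97):Q] = 4 (since 127, 97 are distinct squarefree integers > 1 with 12319 not a perfect square). To show equality we compute the minimal polynomial of γ. From γ = √127 + √97: γ^2 = 127 + 2√(12319) + 97 = 224 + 2√(12319), so γ^2 - 224 = 2√(12319); squaring, (γ^2 - 224)^2 = 4·12319, i.e. γ^4 - 448γ^2 + 50176 - 49276 = 0, i.e. γ^4 - 448γ^2 + 900 = 0. So γ is a root of x^4 - 448x^2 + 900. This polynomial is irreducible over Q: it has no rational root (each ±√127 ± √97 is irrational), and any factorization into two quadratics over Q would force √(12319) ∈ Q (pairing opposite roots) or √127, √97 ∈ Q (other pairings), all impossible. Hence [Q(γ):Q] = 4 = [Q(√127, √97):Q], so Q(γ) = Q(√127, √97).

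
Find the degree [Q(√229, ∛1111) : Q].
[Q(√229, ∛1111) : Q] = 6

Let L = Q(√229, ∛1111). Since Q(√229) ⊂ L and [Q(√229):Q] = 2, the tower law gives 2 | [L:Q]. Likewise Q(∛1111) ⊂ L with [Q(∛1111):Q] = 3 (because 1111 is not a perfect cube), so 3 | [L:Q]. As gcd(2,3) = 1, [L:Q] is divisible by 6. Conversely L is generated over Q by √229 and ∛1111, so [L:Q] ≤ 2·3 = 6. Therefore [Q(√229, ∛1111) : Q] = 6.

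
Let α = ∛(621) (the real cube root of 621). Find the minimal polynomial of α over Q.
m_α(x) = x^3 - 621

α satisfies α^3 = 621, so x^3 - 621 annihilates α. By the rational root test, a rational root p/q (in lowest terms) of x^3 - 621 would satisfy p^3 = 621 q^3, forcing q = 1 and p^3 = 621; but 621 is not a perfect cube, contradiction. A monic cubic over Q with no rational root is irreducible (any nontrivial factorization would include a linear factor). Hence x^3 - 621 is the minimal polynomial of α, and in particular [Q(α):Q] = 3.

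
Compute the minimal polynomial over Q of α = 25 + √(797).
m_α(x) = x^2 - 50x - 172

From α - 25 = √(797), squaring gives (α - 25)^2 = 797, i.e. α^2 - 50α + 625 = 797, so α^2 - 50α - 172 = 0. The discriminant of x^2 - 50x - 172 is (-50)^2 - 4·(-172) = 2500 + 688 = 3188, and 4·(797) is not a perfect square in Q since 797 is squarefree and ≠ 1. Hence x^2 - 50x - 172 is irreducible over Q and is the minimal polynomial of α.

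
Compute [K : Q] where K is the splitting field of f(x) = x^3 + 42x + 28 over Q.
[K : Q] = 6

By the rational root test, any rational root of the monic integer polynomial f(x) = x^3 + 42x + 28 must be an integer dividing the constant term 28, i.e. one of ±{1, 2, 4, 7, 14, 28}. Evaluating: f(1) = 71, f(-1) = -15, f(2) = 120, f(-2) = -64, f(4) = 260, f(-4) = -204, f(7) = 665, f(-7) = -609, f(14) = 3360, f(-14) = -3304, f(28) = 23156, f(-28) = -23100; none is 0, so f has no rational root and is therefore irreducible over Q (a cubic with no linear factor over a field is irreducible). For an irreducible cubic, the Galois group is A_3 or S_3 according as the discriminant disc(f) = -4a^3 - 27b^2 = -4·(42)^3 - 27·(28)^2 = -317520 is or is not a square in Q. Here disc(f) = -317520 is not a perfect square in Q, so the Galois group of f over Q is not contained in A_3 and must be all of S_3. The splitting field has degree |S_3| = 6 over Q, so [K : Q] = 6.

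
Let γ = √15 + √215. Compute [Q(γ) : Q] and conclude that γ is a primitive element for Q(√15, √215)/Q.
[Q(γ) : Q] = 4 (equivalently, Q(γ) = Q(√15, √215))

Obviously Q(γ) ⊆ Q(√15, √215), and [Q(√15, √215):Q] = 4 (since 15, 215 are distinct squarefree integers > 1 with 3225 not a perfect square). To show equality we compute the minimal polynomial of γ. From γ = √15 + √215: γ^2 = 15 + 2√(3225) + 215 = 230 + 2√(3225), so γ^2 - 230 = 2√(3225); squaring, (γ^2 - 230)^2 = 4·3225, i.e. γ^4 - 460γ^2 + 52900 - 12900 = 0, i.e. γ^4 - 460γ^2 + 40000 = 0. So γ is a root of x^4 - 460x^2 + 40000. This polynomial is irreducible over Q: it has no rational root (each ±√15 ± √215 is irrational), and any factorization into two quadratics over Q would force √(3225) ∈ Q (pairing opposite roots) or √15, √215 ∈ Q (other pairings), all impossible. Hence [Q(γ):Q] = 4 = [Q(√15, √215):Q], so Q(γ) = Q(√15, √215).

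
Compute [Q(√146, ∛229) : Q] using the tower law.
[Q(√146, ∛229) : Q] = 6

Let L = Q(√146, ∛229). Since Q(√146) ⊂ L and [Q(√146):Q] = 2, the tower law gives 2 | [L:Q]. Likewise Q(∛229) ⊂ L with [Q(∛229):Q] = 3 (because 229 is not a perfect cube), so 3 | [L:Q]. As gcd(2,3) = 1, [L:Q] is divisible by 6. Conversely L is generated over Q by √146 and ∛229, so [L:Q] ≤ 2·3 = 6. Therefore [Q(√146, ∛229) : Q] = 6.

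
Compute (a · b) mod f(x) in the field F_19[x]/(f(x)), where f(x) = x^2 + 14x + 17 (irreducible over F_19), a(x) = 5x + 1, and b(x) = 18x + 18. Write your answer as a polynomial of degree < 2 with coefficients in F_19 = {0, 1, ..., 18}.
a · b ≡ 7x + 8 (mod f(x))

Multiply in F_19[x]: a(x)·b(x) = (5x + 1)·(18x + 18) = 14x^2 + 13x + 18. This has degree ≥ 2, so divide by f(x) over F_19: 14x^2 + 13x + 18 = (14)·(x^2 + 14x + 17) + (7x + 8). Hence a·b ≡ 7x + 8 (mod f). (F_19[x]/(f) is a field with 19^2 = 361 elements since f is irreducible of degree 2.)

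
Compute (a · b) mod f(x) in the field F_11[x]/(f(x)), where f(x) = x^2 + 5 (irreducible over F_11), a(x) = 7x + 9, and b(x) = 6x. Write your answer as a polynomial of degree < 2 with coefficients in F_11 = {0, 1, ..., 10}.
a · b ≡ 10x + 10 (mod f(x))

Multiply in F_11[x]: a(x)·b(x) = (7x + 9)·(6x) = 9x^2 + 10x. This has degree ≥ 2, so divide by f(x) over F_11: 9x^2 + 10x = (9)·(x^2 + 5) + (10x + 10). Hence a·b ≡ 10x + 10 (mod f). (F_11[x]/(f) is a field with 11^2 = 121 elements since f is irreducible of degree 2.)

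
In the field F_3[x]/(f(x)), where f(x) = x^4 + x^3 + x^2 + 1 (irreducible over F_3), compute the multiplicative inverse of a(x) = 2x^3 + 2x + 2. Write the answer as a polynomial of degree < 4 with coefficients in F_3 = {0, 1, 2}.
a(x)^(-1) ≡ 2x^3 + 2x^2 + 2x + 1 (mod f(x))

Since f is irreducible over F_3, F_3[x]/(f) is a field and a(x) ≠ 0 has an inverse. Apply the extended Euclidean algorithm to f(x) and a(x) in F_3[x]: f(x) = (2x + 2)·a(x) + (x);  a(x) = (2x^2 + 2)·(x) + (2). The last nonzero remainder is the constant 2 = gcd(f, a) in F_3. Back-substituting through the division chain expresses 2 = s(x)·a(x) + t(x)·f(x) with s(x) ≡ x^3 + x^2 + x + 2 (mod f), so (x^3 + x^2 + x + 2)·a(x) ≡ 2 (mod f). Multiplying by 2^(-1) ≡ 2 in F_3 gives a(x)^(-1) ≡ 2·(x^3 + x^2 + x + 2) ≡ 2x^3 + 2x^2 + 2x + 1 (mod f). Check: (2x^3 + 2x + 2)·(2x^3 + 2x^2 + 2x + 1) = x^6 + x^5 + 2x^4 + x^3 + 2x^2 + 2 ≡ 1 (mod x^4 + x^3 + x^2 + 1).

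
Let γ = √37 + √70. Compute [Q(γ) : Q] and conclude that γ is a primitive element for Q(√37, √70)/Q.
[Q(γ) : Q] = 4 (equivalently, Q(γ) = Q(√37, √70))

Obviously Q(γ) ⊆ Q(√37, √70), and [Q(√37, √70):Q] = 4 (since 37, 70 are distinct squarefree integers > 1 with 2590 not a perfect square). To show equality we compute the minimal polynomial of γ. From γ = √37 + √70: γ^2 = 37 + 2√(2590) + 70 = 107 + 2√(2590), so γ^2 - 107 = 2√(2590); squaring, (γ^2 - 107)^2 = 4·2590, i.e. γ^4 - 214γ^2 + 11449 - 10360 = 0, i.e. γ^4 - 214γ^2 + 1089 = 0. So γ is a root of x^4 - 214x^2 + 1089. This polynomial is irreducible over Q: it has no rational root (each ±√37 ± √70 is irrational), and any factorization into two quadratics over Q would force √(2590) ∈ Q (pairing opposite roots) or √37, √70 ∈ Q (other pairings), all impossible. Hence [Q(γ):Q] = 4 = [Q(√37, √70):Q], so Q(γ) = Q(√37, √70).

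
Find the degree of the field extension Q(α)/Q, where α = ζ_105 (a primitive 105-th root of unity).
[Q(α):Q] = 48

The minimal polynomial of ζ_105 over Q is the 105-th cyclotomic polynomial Φ_105(x), which is irreducible over Q and has degree φ(105) = 48. Hence [Q(α):Q] = φ(105) = 48.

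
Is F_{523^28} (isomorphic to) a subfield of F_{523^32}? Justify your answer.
No: F_{523^28} is not a subfield of F_{523^32}

F_{p^m} embeds in F_{p^n} iff m | n. Here 28 ∤ 32 (since 32 = 1·28 + 4 with remainder 4 ≠ 0), so F_{523^28} is not a subfield of F_{523^32}. Equivalently: if it were, the tower law would give 28 = [F_{523^28}:F_523] dividing [F_{523^32}:F_523] = 32, contradiction.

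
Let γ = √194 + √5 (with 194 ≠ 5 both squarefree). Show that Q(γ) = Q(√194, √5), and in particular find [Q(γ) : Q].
[Q(γ) : Q] = 4 (equivalently, Q(γ) = Q(√194, √5))

Obviously Q(γ) ⊆ Q(√194, √5), and [Q(√194, √5):Q] = 4 (since 194, 5 are distinct squarefree integers > 1 with 970 not a perfect square). To show equality we compute the minimal polynomial of γ. From γ = √194 + √5: γ^2 = 194 + 2√(970) + 5 = 199 + 2√(970), so γ^2 - 199 = 2√(970); squaring, (γ^2 - 199)^2 = 4·970, i.e. γ^4 - 398γ^2 + 39601 - 3880 = 0, i.e. γ^4 - 398γ^2 + 35721 = 0. So γ is a root of x^4 - 398x^2 + 35721. This polynomial is irreducible over Q: it has no rational root (each ±√194 ± √5 is irrational), and any factorization into two quadratics over Q would force √(970) ∈ Q (pairing opposite roots) or √194, √5 ∈ Q (other pairings), all impossible. Hence [Q(γ):Q] = 4 = [Q(√194, √5):Q], so Q(γ) = Q(√194, √5).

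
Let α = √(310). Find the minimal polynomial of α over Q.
m_α(x) = x^2 - 310

α satisfies α^2 - 310 = 0, so x^2 - 310 annihilates α. Since d = 310 is squarefree and ≠ 1, it is not a perfect square in Q, so x^2 - 310 has no rational root and is therefore irreducible over Q (a degree-2 polynomial over a field is irreducible iff it has no root). Hence m_α(x) = x^2 - 310.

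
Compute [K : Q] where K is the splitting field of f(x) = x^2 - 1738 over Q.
[K : Q] = 2

f(x) = x^2 - 1738 factors as (x - √1738)(x + √1738). The splitting field is K = Q(√1738). Since 1738 is squarefree and > 1, it is not a perfect square, so x^2 - 1738 is irreducible over Q and [Q(√1738) : Q] = 2. Hence [K : Q] = 2.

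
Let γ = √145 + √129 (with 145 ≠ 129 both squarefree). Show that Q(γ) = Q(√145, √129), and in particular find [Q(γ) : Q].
[Q(γ) : Q] = 4 (equivalently, Q(γ) = Q(√145, √129))

Obviously Q(γ) ⊆ Q(√145, √129), and [Q(√145, √129):Q] = 4 (since 145, 129 are distinct squarefree integers > 1 with 18705 not a perfect square). To show equality we compute the minimal polynomial of γ. From γ = √145 + √129: γ^2 = 145 + 2√(18705) + 129 = 274 + 2√(18705), so γ^2 - 274 = 2√(18705); squaring, (γ^2 - 274)^2 = 4·18705, i.e. γ^4 - 548γ^2 + 75076 - 74820 = 0, i.e. γ^4 - 548γ^2 + 256 = 0. So γ is a root of x^4 - 548x^2 + 256. This polynomial is irreducible over Q: it has no rational root (each ±√145 ± √129 is irrational), and any factorization into two quadratics over Q would force √(18705) ∈ Q (pairing opposite roots) or √145, √129 ∈ Q (other pairings), all impossible. Hence [Q(γ):Q] = 4 = [Q(√145, √129):Q], so Q(γ) = Q(√145, √129).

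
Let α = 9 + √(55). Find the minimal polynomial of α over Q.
m_α(x) = x^2 - 18x + 26

From α - 9 = √(55), squaring gives (α - 9)^2 = 55, i.e. α^2 - 18α + 81 = 55, so α^2 - 18α + 26 = 0. The discriminant of x^2 - 18x + 26 is (-18)^2 - 4·(26) = 324 - 104 = 220, and 4·(55) is not a perfect square in Q since 55 is squarefree and ≠ 1. Hence x^2 - 18x + 26 is irreducible over Q and is the minimal polynomial of α.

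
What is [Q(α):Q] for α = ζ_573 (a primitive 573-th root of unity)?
[Q(α):Q] = 380

The minimal polynomial of ζ_573 over Q is the 573-th cyclotomic polynomial Φ_573(x), which is irreducible over Q and has degree φ(573) = 380. Hence [Q(α):Q] = φ(573) = 380.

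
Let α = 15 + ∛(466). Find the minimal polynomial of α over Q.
m_α(x) = x^3 - 45x^2 + 675x - 3841

Set β = α - 15 = ∛(466), so β^3 = 466. Then (α - 15)^3 - 466 = 0, i.e. α is a root of g(x) = (x - 15)^3 - 466 = x^3 - 45x^2 + 675x - 3841. Since g(x) = h(x - 15) where h(x) = x^3 - 466, and h is irreducible over Q (because 466 is not a perfect cube, so h has no rational root, and a monic cubic with no rational root is irreducible), g is also irreducible (irreducibility is preserved under the substitution x → x - 15). Hence m_α(x) = x^3 - 45x^2 + 675x - 3841.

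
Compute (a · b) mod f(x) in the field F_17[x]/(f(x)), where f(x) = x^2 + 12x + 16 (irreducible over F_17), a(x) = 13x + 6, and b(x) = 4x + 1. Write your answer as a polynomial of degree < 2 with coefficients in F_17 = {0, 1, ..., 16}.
a · b ≡ 8x + 7 (mod f(x))

Multiply in F_17[x]: a(x)·b(x) = (13x + 6)·(4x + 1) = x^2 + 3x + 6. This has degree ≥ 2, so divide by f(x) over F_17: x^2 + 3x + 6 = (1)·(x^2 + 12x + 16) + (8x + 7). Hence a·b ≡ 8x + 7 (mod f). (F_17[x]/(f) is a field with 17^2 = 289 elements since f is irreducible of degree 2.)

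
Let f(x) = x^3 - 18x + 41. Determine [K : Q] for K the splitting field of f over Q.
[K : Q] = 6

By the rational root test, any rational root of the monic integer polynomial f(x) = x^3 - 18x + 41 must be an integer dividing the constant term 41, i.e. one of ±{1, 41}. Evaluating: f(1) = 24, f(-1) = 58, f(41) = 68224, f(-41) = -68142; none is 0, so f has no rational root and is therefore irreducible over Q (a cubic with no linear factor over a field is irreducible). For an irreducible cubic, the Galois group is A_3 or S_3 according as the discriminant disc(f) = -4a^3 - 27b^2 = -4·(-18)^3 - 27·(41)^2 = -22059 is or is not a square in Q. Here disc(f) = -22059 is not a perfect square in Q, so the Galois group of f over Q is not contained in A_3 and must be all of S_3. The splitting field has degree |S_3| = 6 over Q, so [K : Q] = 6.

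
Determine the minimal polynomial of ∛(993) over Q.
m_α(x) = x^3 - 993

α satisfies α^3 = 993, so x^3 - 993 annihilates α. By the rational root test, a rational root p/q (in lowest terms) of x^3 - 993 would satisfy p^3 = 993 q^3, forcing q = 1 and p^3 = 993; but 993 is not a perfect cube, contradiction. A monic cubic over Q with no rational root is irreducible (any nontrivial factorization would include a linear factor). Hence x^3 - 993 is the minimal polynomial of α, and in particular [Q(α):Q] = 3.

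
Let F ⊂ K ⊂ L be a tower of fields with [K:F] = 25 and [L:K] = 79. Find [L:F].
[L:F] = 1975

The tower law says that for any tower of field extensions F ⊂ K ⊂ L with finite degrees, [L:F] = [L:K] · [K:F]. Here this gives [L:F] = 79 · 25 = 1975.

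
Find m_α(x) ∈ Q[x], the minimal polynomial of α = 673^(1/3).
m_α(x) = x^3 - 673

α satisfies α^3 = 673, so x^3 - 673 annihilates α. By the rational root test, a rational root p/q (in lowest terms) of x^3 - 673 would satisfy p^3 = 673 q^3, forcing q = 1 and p^3 = 673; but 673 is not a perfect cube, contradiction. A monic cubic over Q with no rational root is irreducible (any nontrivial factorization would include a linear factor). Hence x^3 - 673 is the minimal polynomial of α, and in particular [Q(α):Q] = 3.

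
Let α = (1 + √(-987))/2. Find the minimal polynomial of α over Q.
m_α(x) = x^2 - x + 247

From 2α - 1 = √(-987), squaring gives (2α - 1)^2 = -987, i.e. 4α^2 - 4α + 1 = -987, so α^2 - α + (1 + 987)/4 = 0. Since -987 ≡ 1 (mod 4), (1 + 987)/4 = 247 ∈ Z. The polynomial x^2 - x + 247 has discriminant 1 - 4·(247) = -987, which is not a perfect square in Q (d = -987 is squarefree and ≠ 1), so x^2 - x + 247 is irreducible over Q. It is the minimal polynomial of α.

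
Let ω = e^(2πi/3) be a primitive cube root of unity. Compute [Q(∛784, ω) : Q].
[Q(∛784, ω) : Q] = 6

[Q(∛784):Q] = 3 (min poly x^3 - 784, irreducible since 784 is not a perfect cube). [Q(ω):Q] = 2 (min poly x^2 + x + 1). Since Q(∛784) ⊂ R and ω ∉ R, we have ω ∉ Q(∛784), so x^2 + x + 1 remains irreducible over Q(∛784) and [Q(∛784, ω) : Q(∛784)] = 2. By the tower law, [Q(∛784, ω) : Q] = 3 · 2 = 6. (In fact Q(∛784, ω) is the splitting field of x^3 - 784 over Q.)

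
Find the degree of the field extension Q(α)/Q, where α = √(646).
[Q(α):Q] = 2

[Q(α):Q] equals the degree of the minimal polynomial of α. Here α^2 = 646 and x^2 - 646 is irreducible (d = 646 is squarefree, ≠ 1, hence not a square), so deg(m_α) = 2. Thus [Q(α):Q] = 2.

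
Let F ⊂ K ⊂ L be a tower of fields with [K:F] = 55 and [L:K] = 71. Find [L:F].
[L:F] = 3905

The tower law says that for any tower of field extensions F ⊂ K ⊂ L with finite degrees, [L:F] = [L:K] · [K:F]. Here this gives [L:F] = 71 · 55 = 3905.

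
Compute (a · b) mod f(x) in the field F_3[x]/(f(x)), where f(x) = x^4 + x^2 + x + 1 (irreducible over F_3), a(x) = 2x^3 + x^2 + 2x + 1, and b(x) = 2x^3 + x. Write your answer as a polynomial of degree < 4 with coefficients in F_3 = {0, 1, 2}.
a · b ≡ 1 (mod f(x))

Multiply in F_3[x]: a(x)·b(x) = (2x^3 + x^2 + 2x + 1)·(2x^3 + x) = x^6 + 2x^5 + 2x^2 + x. This has degree ≥ 4, so divide by f(x) over F_3: x^6 + 2x^5 + 2x^2 + x = (x^2 + 2x + 2)·(x^4 + x^2 + x + 1) + (1). Hence a·b ≡ 1 (mod f). (F_3[x]/(f) is a field with 3^4 = 81 elements since f is irreducible of degree 4.)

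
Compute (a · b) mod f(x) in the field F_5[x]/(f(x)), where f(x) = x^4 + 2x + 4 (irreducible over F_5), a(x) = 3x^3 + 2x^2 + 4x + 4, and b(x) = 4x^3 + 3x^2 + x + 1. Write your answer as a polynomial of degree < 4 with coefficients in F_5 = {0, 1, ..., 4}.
a · b ≡ 4x^3 + x^2 + 4 (mod f(x))

Multiply in F_5[x]: a(x)·b(x) = (3x^3 + 2x^2 + 4x + 4)·(4x^3 + 3x^2 + x + 1) = 2x^6 + 2x^5 + 3x^3 + 3x^2 + 3x + 4. This has degree ≥ 4, so divide by f(x) over F_5: 2x^6 + 2x^5 + 3x^3 + 3x^2 + 3x + 4 = (2x^2 + 2x)·(x^4 + 2x + 4) + (4x^3 + x^2 + 4). Hence a·b ≡ 4x^3 + x^2 + 4 (mod f). (F_5[x]/(f) is a field with 5^4 = 625 elements since f is irreducible of degree 4.)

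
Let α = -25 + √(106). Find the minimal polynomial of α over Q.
m_α(x) = x^2 + 50x + 519

From α + 25 = √(106), squaring gives (α + 25)^2 = 106, i.e. α^2 + 50α + 625 = 106, so α^2 + 50α + 519 = 0. The discriminant of x^2 + 50x + 519 is (50)^2 - 4·(519) = 2500 - 2076 = 424, and 4·(106) is not a perfect square in Q since 106 is squarefree and ≠ 1. Hence x^2 + 50x + 519 is irreducible over Q and is the minimal polynomial of α.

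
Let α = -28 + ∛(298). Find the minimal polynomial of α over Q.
m_α(x) = x^3 + 84x^2 + 2352x + 21654

Set β = α + 28 = ∛(298), so β^3 = 298. Then (α + 28)^3 - 298 = 0, i.e. α is a root of g(x) = (x + 28)^3 - 298 = x^3 + 84x^2 + 2352x + 21654. Since g(x) = h(x + 28) where h(x) = x^3 - 298, and h is irreducible over Q (because 298 is not a perfect cube, so h has no rational root, and a monic cubic with no rational root is irreducible), g is also irreducible (irreducibility is preserved under the substitution x → x + 28). Hence m_α(x) = x^3 + 84x^2 + 2352x + 21654.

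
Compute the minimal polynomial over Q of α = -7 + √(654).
m_α(x) = x^2 + 14x - 605

From α + 7 = √(654), squaring gives (α + 7)^2 = 654, i.e. α^2 + 14α + 49 = 654, so α^2 + 14α - 605 = 0. The discriminant of x^2 + 14x - 605 is (14)^2 - 4·(-605) = 196 + 2420 = 2616, and 4·(654) is not a perfect square in Q since 654 is squarefree and ≠ 1. Hence x^2 + 14x - 605 is irreducible over Q and is the minimal polynomial of α.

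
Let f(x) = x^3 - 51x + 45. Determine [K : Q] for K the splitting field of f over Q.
[K : Q] = 6

By the rational root test, any rational root of the monic integer polynomial f(x) = x^3 - 51x + 45 must be an integer dividing the constant term 45, i.e. one of ±{1, 3, 5, 9, 15, 45}. Evaluating: f(1) = -5, f(-1) = 95, f(3) = -81, f(-3) = 171, f(5) = -85, f(-5) = 175, f(9) = 315, f(-9) = -225, f(15) = 2655, f(-15) = -2565, f(45) = 88875, f(-45) = -88785; none is 0, so f has no rational root and is therefore irreducible over Q (a cubic with no linear factor over a field is irreducible). For an irreducible cubic, the Galois group is A_3 or S_3 according as the discriminant disc(f) = -4a^3 - 27b^2 = -4·(-51)^3 - 27·(45)^2 = 475929 is or is not a square in Q. Here disc(f) = 475929 is not a perfect square in Q, so the Galois group of f over Q is not contained in A_3 and must be all of S_3. The splitting field has degree |S_3| = 6 over Q, so [K : Q] = 6.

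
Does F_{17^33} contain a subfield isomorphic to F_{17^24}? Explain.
No: F_{17^24} is not a subfield of F_{17^33}

F_{p^m} embeds in F_{p^n} iff m | n. Here 24 ∤ 33 (since 33 = 1·24 + 9 with remainder 9 ≠ 0), so F_{17^24} is not a subfield of F_{17^33}. Equivalently: if it were, the tower law would give 24 = [F_{17^24}:F_17] dividing [F_{17^33}:F_17] = 33, contradiction.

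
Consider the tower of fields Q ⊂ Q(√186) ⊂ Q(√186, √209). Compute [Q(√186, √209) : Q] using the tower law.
[Q(√186, √209) : Q] = 4

[Q(√186):Q] = 2 (min poly x^2 - 186, irreducible since 186 is squarefree > 1). For the top step, suppose √209 ∈ Q(√186), say √209 = c + d√186 with c, d ∈ Q. Squaring: 209 = c^2 + 186d^2 + 2cd√186. Since √186 ∉ Q this forces 2cd = 0. If d = 0 then √209 = c ∈ Q, contradicting 209 squarefree > 1. If c = 0 then 209 = 186d^2, so 186·209 = (186d)^2 is a perfect square in Q — but 186·209 = 38874 is not a perfect square (since 186 and 209 are distinct squarefree integers). Contradiction. Hence √209 ∉ Q(√186), so x^2 - 209 stays irreducible over Q(√186) and [Q(√186, √209) : Q(√186)] = 2. By the tower law, [Q(√186, √209) : Q] = 2 · 2 = 4.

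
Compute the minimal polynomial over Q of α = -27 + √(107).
m_α(x) = x^2 + 54x + 622

From α + 27 = √(107), squaring gives (α + 27)^2 = 107, i.e. α^2 + 54α + 729 = 107, so α^2 + 54α + 622 = 0. The discriminant of x^2 + 54x + 622 is (54)^2 - 4·(622) = 2916 - 2488 = 428, and 4·(107) is not a perfect square in Q since 107 is squarefree and ≠ 1. Hence x^2 + 54x + 622 is irreducible over Q and is the minimal polynomial of α.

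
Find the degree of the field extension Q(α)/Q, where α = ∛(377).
[Q(α):Q] = 3

The minimal polynomial of α is x^3 - 377, irreducible over Q since 377 is not a perfect cube (so x^3 - 377 has no rational root). Hence [Q(α):Q] = deg(m_α) = 3.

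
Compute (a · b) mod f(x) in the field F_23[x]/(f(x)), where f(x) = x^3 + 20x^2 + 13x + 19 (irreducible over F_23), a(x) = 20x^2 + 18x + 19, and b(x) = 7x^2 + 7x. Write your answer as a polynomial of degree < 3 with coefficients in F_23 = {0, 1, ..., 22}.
a · b ≡ 14x^2 + 9x + 7 (mod f(x))

Multiply in F_23[x]: a(x)·b(x) = (20x^2 + 18x + 19)·(7x^2 + 7x) = 2x^4 + 13x^3 + 6x^2 + 18x. This has degree ≥ 3, so divide by f(x) over F_23: 2x^4 + 13x^3 + 6x^2 + 18x = (2x + 19)·(x^3 + 20x^2 + 13x + 19) + (14x^2 + 9x + 7). Hence a·b ≡ 14x^2 + 9x + 7 (mod f). (F_23[x]/(f) is a field with 23^3 = 12167 elements since f is irreducible of degree 3.)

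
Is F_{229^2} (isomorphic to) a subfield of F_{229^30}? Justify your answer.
Yes: F_{229^2} is a subfield of F_{229^30}

F_{p^m} embeds in F_{p^n} iff m | n (since F_{p^n} is the splitting field of x^(p^n) - x, and F_{p^m} ⊂ F_{p^n} forces p^n to be a power of p^m, i.e. m | n; conversely if m | n then every root of x^(p^m) - x is a root of x^(p^n) - x). Here 2 | 30 (since 30 = 15·2), so F_{229^2} is a subfield of F_{229^30}, and [F_{229^30} : F_{229^2}] = 30/2 = 15.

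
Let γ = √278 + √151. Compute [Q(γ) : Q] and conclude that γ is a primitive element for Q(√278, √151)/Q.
[Q(γ) : Q] = 4 (equivalently, Q(γ) = Q(√278, √151))

Obviously Q(γ) ⊆ Q(√278, √151), and [Q(√278, √151):Q] = 4 (since 278, 151 are distinct squarefree integers > 1 with 41978 not a perfect square). To show equality we compute the minimal polynomial of γ. From γ = √278 + √151: γ^2 = 278 + 2√(41978) + 151 = 429 + 2√(41978), so γ^2 - 429 = 2√(41978); squaring, (γ^2 - 429)^2 = 4·41978, i.e. γ^4 - 858γ^2 + 184041 - 167912 = 0, i.e. γ^4 - 858γ^2 + 16129 = 0. So γ is a root of x^4 - 858x^2 + 16129. This polynomial is irreducible over Q: it has no rational root (each ±√278 ± √151 is irrational), and any factorization into two quadratics over Q would force √(41978) ∈ Q (pairing opposite roots) or √278, √151 ∈ Q (other pairings), all impossible. Hence [Q(γ):Q] = 4 = [Q(√278, √151):Q], so Q(γ) = Q(√278, √151).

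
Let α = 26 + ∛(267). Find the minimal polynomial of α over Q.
m_α(x) = x^3 - 78x^2 + 2028x - 17843

Set β = α - 26 = ∛(267), so β^3 = 267. Then (α - 26)^3 - 267 = 0, i.e. α is a root of g(x) = (x - 26)^3 - 267 = x^3 - 78x^2 + 2028x - 17843. Since g(x) = h(x - 26) where h(x) = x^3 - 267, and h is irreducible over Q (because 267 is not a perfect cube, so h has no rational root, and a monic cubic with no rational root is irreducible), g is also irreducible (irreducibility is preserved under the substitution x → x - 26). Hence m_α(x) = x^3 - 78x^2 + 2028x - 17843.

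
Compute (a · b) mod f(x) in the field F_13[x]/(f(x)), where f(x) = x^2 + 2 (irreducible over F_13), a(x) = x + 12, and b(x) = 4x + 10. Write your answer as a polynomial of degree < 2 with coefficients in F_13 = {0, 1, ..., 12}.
a · b ≡ 6x + 8 (mod f(x))

Multiply in F_13[x]: a(x)·b(x) = (x + 12)·(4x + 10) = 4x^2 + 6x + 3. This has degree ≥ 2, so divide by f(x) over F_13: 4x^2 + 6x + 3 = (4)·(x^2 + 2) + (6x + 8). Hence a·b ≡ 6x + 8 (mod f). (F_13[x]/(f) is a field with 13^2 = 169 elements since f is irreducible of degree 2.)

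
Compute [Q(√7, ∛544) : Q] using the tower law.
[Q(√7, ∛544) : Q] = 6

Let L = Q(√7, ∛544). Since Q(√7) ⊂ L and [Q(√7):Q] = 2, the tower law gives 2 | [L:Q]. Likewise Q(∛544) ⊂ L with [Q(∛544):Q] = 3 (because 544 is not a perfect cube), so 3 | [L:Q]. As gcd(2,3) = 1, [L:Q] is divisible by 6. Conversely L is generated over Q by √7 and ∛544, so [L:Q] ≤ 2·3 = 6. Therefore [Q(√7, ∛544) : Q] = 6.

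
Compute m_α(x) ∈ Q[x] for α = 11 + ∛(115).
m_α(x) = x^3 - 33x^2 + 363x - 1446

Set β = α - 11 = ∛(115), so β^3 = 115. Then (α - 11)^3 - 115 = 0, i.e. α is a root of g(x) = (x - 11)^3 - 115 = x^3 - 33x^2 + 363x - 1446. Since g(x) = h(x - 11) where h(x) = x^3 - 115, and h is irreducible over Q (because 115 is not a perfect cube, so h has no rational root, and a monic cubic with no rational root is irreducible), g is also irreducible (irreducibility is preserved under the substitution x → x - 11). Hence m_α(x) = x^3 - 33x^2 + 363x - 1446.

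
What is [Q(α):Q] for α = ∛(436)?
[Q(α):Q] = 3

The minimal polynomial of α is x^3 - 436, irreducible over Q since 436 is not a perfect cube (so x^3 - 436 has no rational root). Hence [Q(α):Q] = deg(m_α) = 3.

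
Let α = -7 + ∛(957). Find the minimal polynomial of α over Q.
m_α(x) = x^3 + 21x^2 + 147x - 614

Set β = α + 7 = ∛(957), so β^3 = 957. Then (α + 7)^3 - 957 = 0, i.e. α is a root of g(x) = (x + 7)^3 - 957 = x^3 + 21x^2 + 147x - 614. Since g(x) = h(x + 7) where h(x) = x^3 - 957, and h is irreducible over Q (because 957 is not a perfect cube, so h has no rational root, and a monic cubic with no rational root is irreducible), g is also irreducible (irreducibility is preserved under the substitution x → x + 7). Hence m_α(x) = x^3 + 21x^2 + 147x - 614.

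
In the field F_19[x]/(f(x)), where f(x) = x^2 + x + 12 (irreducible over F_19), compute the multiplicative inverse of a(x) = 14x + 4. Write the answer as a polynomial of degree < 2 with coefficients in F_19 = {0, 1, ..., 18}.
a(x)^(-1) ≡ 15x + 8 (mod f(x))

Since f is irreducible over F_19, F_19[x]/(f) is a field and a(x) ≠ 0 has an inverse. Apply the extended Euclidean algorithm to f(x) and a(x) in F_19[x]: f(x) = (15x + 8)·a(x) + (18). The last nonzero remainder is the constant 18 = gcd(f, a) in F_19. Back-substituting through the division chain expresses 18 = s(x)·a(x) + t(x)·f(x) with s(x) ≡ 4x + 11 (mod f), so (4x + 11)·a(x) ≡ 18 (mod f). Multiplying by 18^(-1) ≡ 18 in F_19 gives a(x)^(-1) ≡ 18·(4x + 11) ≡ 15x + 8 (mod f). Check: (14x + 4)·(15x + 8) = x^2 + x + 13 ≡ 1 (mod x^2 + x + 12).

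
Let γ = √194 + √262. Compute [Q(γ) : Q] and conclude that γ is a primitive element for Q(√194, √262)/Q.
[Q(γ) : Q] = 4 (equivalently, Q(γ) = Q(√194, √262))

Obviously Q(γ) ⊆ Q(√194, √262), and [Q(√194, √262):Q] = 4 (since 194, 262 are distinct squarefree integers > 1 with 50828 not a perfect square). To show equality we compute the minimal polynomial of γ. From γ = √194 + √262: γ^2 = 194 + 2√(50828) + 262 = 456 + 2√(50828), so γ^2 - 456 = 2√(50828); squaring, (γ^2 - 456)^2 = 4·50828, i.e. γ^4 - 912γ^2 + 207936 - 203312 = 0, i.e. γ^4 - 912γ^2 + 4624 = 0. So γ is a root of x^4 - 912x^2 + 4624. This polynomial is irreducible over Q: it has no rational root (each ±√194 ± √262 is irrational), and any factorization into two quadratics over Q would force √(50828) ∈ Q (pairing opposite roots) or √194, √262 ∈ Q (other pairings), all impossible. Hence [Q(γ):Q] = 4 = [Q(√194, √262):Q], so Q(γ) = Q(√194, √262).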